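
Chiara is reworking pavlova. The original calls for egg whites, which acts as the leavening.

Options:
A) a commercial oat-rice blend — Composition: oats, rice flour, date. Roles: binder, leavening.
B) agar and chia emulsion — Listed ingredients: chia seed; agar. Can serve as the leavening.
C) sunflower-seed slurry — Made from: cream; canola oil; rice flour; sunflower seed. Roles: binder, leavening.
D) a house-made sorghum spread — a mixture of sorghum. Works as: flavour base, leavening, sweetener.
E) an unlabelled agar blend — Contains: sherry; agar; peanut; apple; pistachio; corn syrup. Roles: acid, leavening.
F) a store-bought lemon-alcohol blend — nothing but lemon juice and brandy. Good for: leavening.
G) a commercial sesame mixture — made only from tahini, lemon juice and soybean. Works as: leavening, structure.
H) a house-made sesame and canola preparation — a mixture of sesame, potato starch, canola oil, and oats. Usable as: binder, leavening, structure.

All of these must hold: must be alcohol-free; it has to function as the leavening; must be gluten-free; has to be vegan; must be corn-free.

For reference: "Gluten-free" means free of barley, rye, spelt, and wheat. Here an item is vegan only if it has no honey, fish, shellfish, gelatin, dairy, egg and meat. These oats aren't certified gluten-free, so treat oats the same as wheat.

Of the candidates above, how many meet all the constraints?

A: has oats, so not gluten-free — out
B: no alcohol, no corn — valid
C: has cream, so not vegan — no
D: nothing on the exclusion list — keep
E: has corn syrup, so not corn-free; has sherry, so not alcohol-free — no
F: has brandy, so not alcohol-free — out
G: every rule checks out — OK
H: has oats, so not gluten-free — out

3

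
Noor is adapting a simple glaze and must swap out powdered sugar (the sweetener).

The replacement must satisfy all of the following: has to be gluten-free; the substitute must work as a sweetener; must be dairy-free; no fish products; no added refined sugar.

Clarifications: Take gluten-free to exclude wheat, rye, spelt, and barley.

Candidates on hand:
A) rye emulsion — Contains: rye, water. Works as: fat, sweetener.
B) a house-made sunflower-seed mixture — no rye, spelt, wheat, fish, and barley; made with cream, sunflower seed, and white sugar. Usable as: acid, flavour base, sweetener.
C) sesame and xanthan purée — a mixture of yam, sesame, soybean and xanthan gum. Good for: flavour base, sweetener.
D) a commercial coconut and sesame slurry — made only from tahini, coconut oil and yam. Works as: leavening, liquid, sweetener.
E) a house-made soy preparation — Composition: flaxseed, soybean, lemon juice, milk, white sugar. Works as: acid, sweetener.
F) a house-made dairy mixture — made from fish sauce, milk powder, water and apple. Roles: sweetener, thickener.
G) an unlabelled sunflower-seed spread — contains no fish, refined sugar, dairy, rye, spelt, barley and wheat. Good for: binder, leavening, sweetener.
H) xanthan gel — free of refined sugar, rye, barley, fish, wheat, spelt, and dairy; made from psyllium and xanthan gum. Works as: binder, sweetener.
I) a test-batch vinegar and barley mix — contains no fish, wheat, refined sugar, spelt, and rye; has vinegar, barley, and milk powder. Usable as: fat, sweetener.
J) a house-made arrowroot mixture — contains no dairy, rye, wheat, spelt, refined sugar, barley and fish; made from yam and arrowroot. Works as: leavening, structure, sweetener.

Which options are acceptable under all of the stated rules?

C, D, G, H, J

A: has rye, so not gluten-free — reject
B: has cream, so not dairy-free; has white sugar, so not no-added-sugar — no
C: no fish, gluten-free — valid
D: nothing on the exclusion list — keep
E: has milk, so not dairy-free; has white sugar, so not no-added-sugar — out
F: has milk powder, so not dairy-free; has fish sauce, so not fish-free — out
G: works as a sweetener, no refined sugar, no fish — keep
H: works as a sweetener, no refined sugar, gluten-free — valid
I: has barley, so not gluten-free; has milk powder, so not dairy-free — reject
J: works as a sweetener, no fish, no dairy — valid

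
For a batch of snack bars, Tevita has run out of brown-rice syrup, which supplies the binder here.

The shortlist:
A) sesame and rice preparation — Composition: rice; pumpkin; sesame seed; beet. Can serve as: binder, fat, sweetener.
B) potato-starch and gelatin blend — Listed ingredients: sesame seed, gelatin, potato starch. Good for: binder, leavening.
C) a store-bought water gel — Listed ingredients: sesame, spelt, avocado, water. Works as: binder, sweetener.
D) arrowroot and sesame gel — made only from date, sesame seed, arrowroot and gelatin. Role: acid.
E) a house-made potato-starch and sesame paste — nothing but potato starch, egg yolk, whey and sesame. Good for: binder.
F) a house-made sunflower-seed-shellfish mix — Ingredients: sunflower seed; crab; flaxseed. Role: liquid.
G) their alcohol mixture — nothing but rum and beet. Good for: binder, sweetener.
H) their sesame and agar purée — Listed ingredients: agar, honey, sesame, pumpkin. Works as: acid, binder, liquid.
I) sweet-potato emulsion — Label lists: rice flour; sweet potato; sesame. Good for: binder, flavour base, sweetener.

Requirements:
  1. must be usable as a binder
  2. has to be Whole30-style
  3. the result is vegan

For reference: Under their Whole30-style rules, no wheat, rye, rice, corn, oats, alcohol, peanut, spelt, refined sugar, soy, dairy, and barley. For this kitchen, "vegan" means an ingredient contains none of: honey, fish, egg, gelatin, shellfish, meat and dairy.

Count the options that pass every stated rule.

0

A: has rice, so not Whole30-style — no
B: has gelatin, so not vegan — no
C: has spelt, so not Whole30-style — no
D: not usable as a binder; has gelatin, so not vegan — no
E: has whey, so not Whole30-style; has whey, so not vegan — no
F: not usable as a binder; has crab, so not vegan — out
G: has rum, so not Whole30-style — out
H: has honey, so not vegan — reject
I: has rice flour, so not Whole30-style — out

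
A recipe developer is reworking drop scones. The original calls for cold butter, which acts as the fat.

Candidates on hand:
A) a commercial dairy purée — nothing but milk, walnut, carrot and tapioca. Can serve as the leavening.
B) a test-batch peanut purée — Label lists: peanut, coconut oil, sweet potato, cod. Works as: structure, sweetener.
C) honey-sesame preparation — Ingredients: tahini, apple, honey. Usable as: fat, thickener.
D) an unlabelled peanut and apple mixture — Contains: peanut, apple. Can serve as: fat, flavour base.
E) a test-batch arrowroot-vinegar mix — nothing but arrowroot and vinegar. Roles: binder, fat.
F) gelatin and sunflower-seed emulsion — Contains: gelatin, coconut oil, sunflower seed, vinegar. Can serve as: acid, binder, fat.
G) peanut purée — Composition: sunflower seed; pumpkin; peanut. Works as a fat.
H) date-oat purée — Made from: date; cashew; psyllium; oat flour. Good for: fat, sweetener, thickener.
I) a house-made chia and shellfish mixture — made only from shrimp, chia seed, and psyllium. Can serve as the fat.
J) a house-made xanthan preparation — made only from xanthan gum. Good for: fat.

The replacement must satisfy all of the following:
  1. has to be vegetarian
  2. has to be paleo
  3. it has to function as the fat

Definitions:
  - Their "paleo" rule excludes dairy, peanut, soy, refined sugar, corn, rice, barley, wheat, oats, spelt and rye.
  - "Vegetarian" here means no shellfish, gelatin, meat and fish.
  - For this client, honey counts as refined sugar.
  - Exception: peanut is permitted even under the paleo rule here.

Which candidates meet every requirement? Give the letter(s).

A: not usable as a fat; has milk, so not paleo — no
B: not usable as a fat; has cod, so not vegetarian — reject
C: has honey, so not paleo — no
D: peanut is permitted under the paleo carve-out; nothing else excluded — valid
E: only vinegar and arrowroot; none excluded — valid
F: has gelatin, so not vegetarian — reject
G: peanut is permitted under the paleo carve-out; nothing else excluded — OK
H: has oat flour, so not paleo — no
I: has shrimp, so not vegetarian — no
J: nothing on the exclusion list — keep

D, E, G, J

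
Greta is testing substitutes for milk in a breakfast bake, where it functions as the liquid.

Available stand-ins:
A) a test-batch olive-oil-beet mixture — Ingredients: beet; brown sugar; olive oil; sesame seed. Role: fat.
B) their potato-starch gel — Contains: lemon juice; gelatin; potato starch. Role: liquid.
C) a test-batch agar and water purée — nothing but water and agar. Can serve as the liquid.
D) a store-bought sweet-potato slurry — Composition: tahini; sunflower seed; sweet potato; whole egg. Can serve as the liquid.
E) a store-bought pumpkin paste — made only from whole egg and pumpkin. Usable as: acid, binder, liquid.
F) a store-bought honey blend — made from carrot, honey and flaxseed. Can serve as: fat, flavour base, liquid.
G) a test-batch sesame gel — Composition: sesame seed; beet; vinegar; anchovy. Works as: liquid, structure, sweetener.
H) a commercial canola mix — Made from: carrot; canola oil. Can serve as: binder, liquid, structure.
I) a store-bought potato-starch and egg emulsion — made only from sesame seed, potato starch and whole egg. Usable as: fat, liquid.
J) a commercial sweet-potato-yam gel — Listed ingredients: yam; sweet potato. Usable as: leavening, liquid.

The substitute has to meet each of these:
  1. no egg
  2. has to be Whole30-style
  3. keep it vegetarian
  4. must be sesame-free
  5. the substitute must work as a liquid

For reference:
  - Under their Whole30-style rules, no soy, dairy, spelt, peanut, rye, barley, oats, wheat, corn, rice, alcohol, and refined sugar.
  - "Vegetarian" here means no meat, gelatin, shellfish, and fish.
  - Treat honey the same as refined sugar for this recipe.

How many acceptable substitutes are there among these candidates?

A: not usable as a liquid; has brown sugar, so not Whole30-style (and 1 more) — no
B: has gelatin, so not vegetarian — no
C: nothing on the exclusion list — valid
D: has tahini, so not sesame-free; has whole egg, so not egg-free — out
E: has whole egg, so not egg-free — no
F: has honey, so not Whole30-style — out
G: has anchovy, so not vegetarian; has sesame seed, so not sesame-free — out
H: only carrot and canola oil; none excluded — OK
I: has sesame seed, so not sesame-free; has whole egg, so not egg-free — no
J: all constraints satisfied — valid

3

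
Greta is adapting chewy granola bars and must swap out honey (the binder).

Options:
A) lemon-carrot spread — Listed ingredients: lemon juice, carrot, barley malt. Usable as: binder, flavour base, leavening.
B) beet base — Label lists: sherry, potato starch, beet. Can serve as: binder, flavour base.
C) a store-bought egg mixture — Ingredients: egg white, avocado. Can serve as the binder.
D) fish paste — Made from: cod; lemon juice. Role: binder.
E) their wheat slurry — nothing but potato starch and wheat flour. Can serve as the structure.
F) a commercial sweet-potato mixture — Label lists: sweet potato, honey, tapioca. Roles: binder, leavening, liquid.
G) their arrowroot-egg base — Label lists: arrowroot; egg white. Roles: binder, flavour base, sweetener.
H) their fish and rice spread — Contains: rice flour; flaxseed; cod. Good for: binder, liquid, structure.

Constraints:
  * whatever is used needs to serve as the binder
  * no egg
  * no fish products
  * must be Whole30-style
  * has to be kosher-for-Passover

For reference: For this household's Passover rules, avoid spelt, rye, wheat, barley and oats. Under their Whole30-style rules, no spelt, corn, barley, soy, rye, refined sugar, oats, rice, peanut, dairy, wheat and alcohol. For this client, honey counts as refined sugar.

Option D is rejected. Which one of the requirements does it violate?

fish-free

usable as a binder: satisfied
kosher-for-Passover: satisfied
Whole30-style: satisfied
egg-free: satisfied
fish-free: has cod — fails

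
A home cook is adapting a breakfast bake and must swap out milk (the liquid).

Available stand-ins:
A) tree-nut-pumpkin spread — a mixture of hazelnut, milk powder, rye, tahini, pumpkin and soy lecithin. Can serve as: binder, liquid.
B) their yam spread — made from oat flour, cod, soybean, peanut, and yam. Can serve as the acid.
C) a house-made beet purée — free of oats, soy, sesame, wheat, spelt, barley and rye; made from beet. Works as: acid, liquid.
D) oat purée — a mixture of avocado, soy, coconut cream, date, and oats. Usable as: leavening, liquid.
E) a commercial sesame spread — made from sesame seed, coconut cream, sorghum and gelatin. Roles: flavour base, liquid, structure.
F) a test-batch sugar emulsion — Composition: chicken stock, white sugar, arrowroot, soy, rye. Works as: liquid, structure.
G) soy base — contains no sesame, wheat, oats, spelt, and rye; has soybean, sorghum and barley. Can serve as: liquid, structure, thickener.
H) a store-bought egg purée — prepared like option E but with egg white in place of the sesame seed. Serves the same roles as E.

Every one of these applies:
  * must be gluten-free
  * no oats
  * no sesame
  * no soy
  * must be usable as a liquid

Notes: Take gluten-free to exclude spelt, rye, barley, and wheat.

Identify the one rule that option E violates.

sesame-free

usable as a liquid: satisfied
gluten-free: satisfied
soy-free: satisfied
oat-free: satisfied
sesame-free: has sesame seed — fails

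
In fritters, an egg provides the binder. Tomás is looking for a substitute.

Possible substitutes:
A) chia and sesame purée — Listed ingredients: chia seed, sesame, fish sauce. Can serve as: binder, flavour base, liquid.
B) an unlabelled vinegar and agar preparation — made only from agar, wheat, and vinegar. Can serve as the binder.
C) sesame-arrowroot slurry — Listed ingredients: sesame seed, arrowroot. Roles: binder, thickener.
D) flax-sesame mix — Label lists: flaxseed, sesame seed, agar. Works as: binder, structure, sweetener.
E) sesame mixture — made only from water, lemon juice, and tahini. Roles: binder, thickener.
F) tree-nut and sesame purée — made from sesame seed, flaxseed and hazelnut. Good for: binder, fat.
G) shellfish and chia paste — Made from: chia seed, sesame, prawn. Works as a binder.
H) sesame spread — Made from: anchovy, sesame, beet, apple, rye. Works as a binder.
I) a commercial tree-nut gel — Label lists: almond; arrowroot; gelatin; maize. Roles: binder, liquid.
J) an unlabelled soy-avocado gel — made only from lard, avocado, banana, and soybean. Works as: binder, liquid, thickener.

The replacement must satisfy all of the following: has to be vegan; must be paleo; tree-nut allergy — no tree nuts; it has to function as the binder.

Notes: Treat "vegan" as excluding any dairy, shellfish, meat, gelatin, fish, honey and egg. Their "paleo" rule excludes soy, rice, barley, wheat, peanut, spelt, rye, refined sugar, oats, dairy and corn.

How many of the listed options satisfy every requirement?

A: has fish sauce, so not vegan — no
B: has wheat, so not paleo — no
C: only sesame seed and arrowroot; none excluded — valid
D: only sesame seed, agar and flaxseed; none excluded — valid
E: nothing on the exclusion list — keep
F: has hazelnut, so not tree-nut-free — reject
G: has prawn, so not vegan — out
H: has anchovy, so not vegan; has rye, so not paleo — no
I: has gelatin, so not vegan; has maize, so not paleo (and 1 more) — no
J: has lard, so not vegan; has soybean, so not paleo — no

3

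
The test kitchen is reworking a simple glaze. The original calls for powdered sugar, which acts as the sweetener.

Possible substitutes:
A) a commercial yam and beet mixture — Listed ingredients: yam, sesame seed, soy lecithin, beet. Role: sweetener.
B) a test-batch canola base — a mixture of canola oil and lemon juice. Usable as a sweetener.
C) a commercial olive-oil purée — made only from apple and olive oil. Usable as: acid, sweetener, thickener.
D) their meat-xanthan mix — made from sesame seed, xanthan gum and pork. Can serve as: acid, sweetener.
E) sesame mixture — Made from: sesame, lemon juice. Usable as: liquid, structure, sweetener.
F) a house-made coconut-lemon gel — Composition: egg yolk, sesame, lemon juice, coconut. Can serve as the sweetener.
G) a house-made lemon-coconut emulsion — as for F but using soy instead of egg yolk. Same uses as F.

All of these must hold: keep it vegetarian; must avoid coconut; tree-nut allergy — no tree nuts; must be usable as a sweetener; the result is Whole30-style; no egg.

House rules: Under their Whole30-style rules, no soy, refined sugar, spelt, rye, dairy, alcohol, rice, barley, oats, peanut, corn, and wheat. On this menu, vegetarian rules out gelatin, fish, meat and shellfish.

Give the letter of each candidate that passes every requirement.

B, C, E

A: has soy lecithin, so not Whole30-style — reject
B: every rule checks out — OK
C: only olive oil and apple; none excluded — keep
D: has pork, so not vegetarian — reject
E: only sesame and lemon juice; none excluded — valid
F: has coconut, so not coconut-free; has egg yolk, so not egg-free — no
G: has soy, so not Whole30-style; has coconut, so not coconut-free — no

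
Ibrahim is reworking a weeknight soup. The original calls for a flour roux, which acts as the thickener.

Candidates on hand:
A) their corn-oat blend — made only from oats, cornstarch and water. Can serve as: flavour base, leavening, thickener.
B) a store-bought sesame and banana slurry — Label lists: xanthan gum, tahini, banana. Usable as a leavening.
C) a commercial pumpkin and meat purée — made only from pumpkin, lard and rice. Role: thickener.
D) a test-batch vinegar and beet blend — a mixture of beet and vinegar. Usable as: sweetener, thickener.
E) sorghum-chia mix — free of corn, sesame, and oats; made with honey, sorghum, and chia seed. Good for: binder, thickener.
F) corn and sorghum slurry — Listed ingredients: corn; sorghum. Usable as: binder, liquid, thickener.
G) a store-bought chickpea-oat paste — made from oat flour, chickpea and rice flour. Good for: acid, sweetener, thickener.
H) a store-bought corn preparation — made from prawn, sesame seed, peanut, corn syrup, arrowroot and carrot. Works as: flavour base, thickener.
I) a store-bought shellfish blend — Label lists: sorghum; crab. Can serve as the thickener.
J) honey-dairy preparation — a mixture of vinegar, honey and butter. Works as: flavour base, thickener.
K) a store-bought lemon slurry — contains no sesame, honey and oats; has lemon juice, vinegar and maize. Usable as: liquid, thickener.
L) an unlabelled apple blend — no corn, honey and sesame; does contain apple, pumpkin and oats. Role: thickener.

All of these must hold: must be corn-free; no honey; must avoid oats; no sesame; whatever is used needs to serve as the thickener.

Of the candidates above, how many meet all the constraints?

A: has oats, so not oat-free; has cornstarch, so not corn-free — no
B: not usable as a thickener; has tahini, so not sesame-free — no
C: works as a thickener, no corn, no oats — keep
D: every rule checks out — OK
E: has honey, so not honey-free — out
F: has corn, so not corn-free — out
G: has oat flour, so not oat-free — out
H: has sesame seed, so not sesame-free; has corn syrup, so not corn-free — out
I: nothing on the exclusion list — OK
J: has honey, so not honey-free — no
K: has maize, so not corn-free — no
L: has oats, so not oat-free — reject

3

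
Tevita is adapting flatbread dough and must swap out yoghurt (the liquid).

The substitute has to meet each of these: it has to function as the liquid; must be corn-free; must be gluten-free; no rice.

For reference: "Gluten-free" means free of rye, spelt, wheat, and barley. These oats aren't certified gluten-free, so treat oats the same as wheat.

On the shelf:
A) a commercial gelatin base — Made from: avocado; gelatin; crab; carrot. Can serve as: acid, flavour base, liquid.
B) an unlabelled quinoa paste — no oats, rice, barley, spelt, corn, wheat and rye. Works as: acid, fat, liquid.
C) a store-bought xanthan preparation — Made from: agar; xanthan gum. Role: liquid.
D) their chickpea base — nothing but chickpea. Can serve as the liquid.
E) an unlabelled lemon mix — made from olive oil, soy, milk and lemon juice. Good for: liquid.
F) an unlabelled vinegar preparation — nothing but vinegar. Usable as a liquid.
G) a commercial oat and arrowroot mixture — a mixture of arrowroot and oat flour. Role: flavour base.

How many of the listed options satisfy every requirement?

6

A: no corn, no rice — keep
B: works as a liquid, no corn, gluten-free — OK
C: only xanthan gum and agar; none excluded — OK
D: only chickpea; none excluded — valid
E: every rule checks out — OK
F: gluten-free, no corn — OK
G: not usable as a liquid; has oat flour, so not gluten-free — out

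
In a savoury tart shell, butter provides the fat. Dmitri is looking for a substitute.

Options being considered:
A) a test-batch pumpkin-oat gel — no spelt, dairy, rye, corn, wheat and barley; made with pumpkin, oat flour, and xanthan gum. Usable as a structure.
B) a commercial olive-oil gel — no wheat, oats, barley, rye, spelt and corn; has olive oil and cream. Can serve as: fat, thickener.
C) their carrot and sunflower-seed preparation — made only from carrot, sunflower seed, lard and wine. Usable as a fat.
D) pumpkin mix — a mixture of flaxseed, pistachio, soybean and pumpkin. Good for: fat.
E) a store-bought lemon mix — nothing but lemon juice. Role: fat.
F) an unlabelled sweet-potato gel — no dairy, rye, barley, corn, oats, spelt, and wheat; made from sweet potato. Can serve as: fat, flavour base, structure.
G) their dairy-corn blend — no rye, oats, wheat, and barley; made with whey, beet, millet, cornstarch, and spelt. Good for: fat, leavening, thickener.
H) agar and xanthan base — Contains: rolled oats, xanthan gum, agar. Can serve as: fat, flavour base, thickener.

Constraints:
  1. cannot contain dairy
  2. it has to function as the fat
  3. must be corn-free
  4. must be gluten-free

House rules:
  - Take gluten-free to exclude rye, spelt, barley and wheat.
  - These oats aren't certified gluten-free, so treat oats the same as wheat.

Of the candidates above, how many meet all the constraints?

A: not usable as a fat; has oat flour, so not gluten-free — no
B: has cream, so not dairy-free — no
C: nothing on the exclusion list — keep
D: every rule checks out — OK
E: only lemon juice; none excluded — keep
F: no dairy, gluten-free — OK
G: has spelt, so not gluten-free; has whey, so not dairy-free (and 1 more) — no
H: has rolled oats, so not gluten-free — no

4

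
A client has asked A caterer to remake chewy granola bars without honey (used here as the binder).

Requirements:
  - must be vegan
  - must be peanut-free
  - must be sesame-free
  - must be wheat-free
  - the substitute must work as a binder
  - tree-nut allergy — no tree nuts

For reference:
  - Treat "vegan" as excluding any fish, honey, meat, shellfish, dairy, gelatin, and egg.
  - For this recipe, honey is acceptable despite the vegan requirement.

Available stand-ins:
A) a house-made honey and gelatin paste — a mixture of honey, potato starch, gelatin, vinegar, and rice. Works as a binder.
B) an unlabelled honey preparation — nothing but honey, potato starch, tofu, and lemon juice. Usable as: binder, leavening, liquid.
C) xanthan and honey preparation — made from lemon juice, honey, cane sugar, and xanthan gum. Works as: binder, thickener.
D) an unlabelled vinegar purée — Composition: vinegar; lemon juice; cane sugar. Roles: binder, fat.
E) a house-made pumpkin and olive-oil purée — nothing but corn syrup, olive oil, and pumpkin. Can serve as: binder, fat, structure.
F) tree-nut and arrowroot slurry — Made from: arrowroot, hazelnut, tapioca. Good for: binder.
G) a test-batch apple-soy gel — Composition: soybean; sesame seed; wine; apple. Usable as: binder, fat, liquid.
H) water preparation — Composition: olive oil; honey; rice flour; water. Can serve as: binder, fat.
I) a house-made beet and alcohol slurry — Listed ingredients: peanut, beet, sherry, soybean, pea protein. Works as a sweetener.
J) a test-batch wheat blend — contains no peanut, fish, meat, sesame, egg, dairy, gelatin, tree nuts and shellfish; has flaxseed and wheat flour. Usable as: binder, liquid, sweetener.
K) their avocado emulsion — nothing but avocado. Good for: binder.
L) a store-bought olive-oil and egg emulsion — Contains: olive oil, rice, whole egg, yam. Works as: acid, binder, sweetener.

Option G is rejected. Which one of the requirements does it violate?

sesame-free

usable as a binder: satisfied
vegan: satisfied
tree-nut-free: satisfied
sesame-free: has sesame seed — fails
peanut-free: satisfied
wheat-free: satisfied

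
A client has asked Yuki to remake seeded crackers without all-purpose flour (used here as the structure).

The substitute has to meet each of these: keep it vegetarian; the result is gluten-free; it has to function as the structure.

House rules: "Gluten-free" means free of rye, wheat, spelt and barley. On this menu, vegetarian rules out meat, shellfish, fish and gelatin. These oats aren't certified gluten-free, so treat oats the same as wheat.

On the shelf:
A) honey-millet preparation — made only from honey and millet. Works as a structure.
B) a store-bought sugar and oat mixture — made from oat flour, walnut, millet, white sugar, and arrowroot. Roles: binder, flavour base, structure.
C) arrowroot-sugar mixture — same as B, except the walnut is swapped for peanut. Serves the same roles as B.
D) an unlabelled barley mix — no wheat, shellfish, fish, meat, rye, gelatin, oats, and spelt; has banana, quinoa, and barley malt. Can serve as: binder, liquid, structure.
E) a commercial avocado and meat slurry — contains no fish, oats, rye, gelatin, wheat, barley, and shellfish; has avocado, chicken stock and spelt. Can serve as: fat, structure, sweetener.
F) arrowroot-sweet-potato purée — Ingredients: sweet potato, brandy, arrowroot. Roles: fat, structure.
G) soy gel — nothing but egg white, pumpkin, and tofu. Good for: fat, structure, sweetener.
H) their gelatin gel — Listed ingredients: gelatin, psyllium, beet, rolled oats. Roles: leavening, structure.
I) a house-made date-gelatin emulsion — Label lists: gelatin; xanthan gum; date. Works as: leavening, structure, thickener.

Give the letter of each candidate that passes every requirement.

A: vegetarian, gluten-free — valid
B: has oat flour, so not gluten-free — reject
C: has oat flour, so not gluten-free — no
D: has barley malt, so not gluten-free — reject
E: has spelt, so not gluten-free; has chicken stock, so not vegetarian — out
F: gluten-free, vegetarian — OK
G: all constraints satisfied — OK
H: has rolled oats, so not gluten-free; has gelatin, so not vegetarian — reject
I: has gelatin, so not vegetarian — no

A, F, G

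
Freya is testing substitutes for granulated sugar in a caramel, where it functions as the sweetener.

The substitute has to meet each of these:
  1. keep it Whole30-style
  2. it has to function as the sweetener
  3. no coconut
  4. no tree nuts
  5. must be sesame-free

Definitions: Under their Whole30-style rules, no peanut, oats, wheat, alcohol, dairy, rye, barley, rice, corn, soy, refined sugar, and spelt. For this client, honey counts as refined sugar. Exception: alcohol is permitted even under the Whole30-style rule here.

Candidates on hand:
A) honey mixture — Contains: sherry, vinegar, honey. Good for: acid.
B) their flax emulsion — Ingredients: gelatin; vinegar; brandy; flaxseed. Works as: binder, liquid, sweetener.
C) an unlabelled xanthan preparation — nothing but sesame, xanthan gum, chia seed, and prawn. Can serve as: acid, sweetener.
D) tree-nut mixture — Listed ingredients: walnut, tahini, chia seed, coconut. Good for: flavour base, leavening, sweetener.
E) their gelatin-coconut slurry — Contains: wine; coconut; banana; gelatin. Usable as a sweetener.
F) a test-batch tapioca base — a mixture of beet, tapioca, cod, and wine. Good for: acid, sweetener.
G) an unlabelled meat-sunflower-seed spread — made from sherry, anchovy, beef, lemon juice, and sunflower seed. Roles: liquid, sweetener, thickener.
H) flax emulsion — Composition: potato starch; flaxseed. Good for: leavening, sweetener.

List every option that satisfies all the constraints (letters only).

A: not usable as a sweetener; has honey, so not Whole30-style — no
B: alcohol is permitted under the Whole30-style carve-out; nothing else excluded — valid
C: has sesame, so not sesame-free — reject
D: has tahini, so not sesame-free; has walnut, so not tree-nut-free (and 1 more) — out
E: has coconut, so not coconut-free — out
F: alcohol is permitted under the Whole30-style carve-out; nothing else excluded — keep
G: alcohol is permitted under the Whole30-style carve-out; nothing else excluded — OK
H: only potato starch and flaxseed; none excluded — OK

B, F, G, H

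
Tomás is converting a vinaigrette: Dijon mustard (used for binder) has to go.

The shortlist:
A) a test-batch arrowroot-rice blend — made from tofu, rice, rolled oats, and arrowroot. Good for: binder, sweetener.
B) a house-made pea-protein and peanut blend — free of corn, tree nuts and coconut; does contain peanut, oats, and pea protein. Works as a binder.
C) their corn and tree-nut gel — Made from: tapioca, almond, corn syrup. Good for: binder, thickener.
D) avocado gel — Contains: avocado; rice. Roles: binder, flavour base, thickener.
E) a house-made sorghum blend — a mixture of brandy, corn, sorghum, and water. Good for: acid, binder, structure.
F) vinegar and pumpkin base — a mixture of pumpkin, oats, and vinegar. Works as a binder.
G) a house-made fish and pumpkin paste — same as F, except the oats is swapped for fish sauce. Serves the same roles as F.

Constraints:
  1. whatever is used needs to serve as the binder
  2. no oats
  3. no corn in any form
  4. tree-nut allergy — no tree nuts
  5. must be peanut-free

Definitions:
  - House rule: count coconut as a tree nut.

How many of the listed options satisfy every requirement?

2

A: has rolled oats, so not oat-free — reject
B: has oats, so not oat-free; has peanut, so not peanut-free — reject
C: has almond, so not tree-nut-free; has corn syrup, so not corn-free — reject
D: only rice and avocado; none excluded — keep
E: has corn, so not corn-free — out
F: has oats, so not oat-free — out
G: only fish sauce, pumpkin and vinegar; none excluded — OK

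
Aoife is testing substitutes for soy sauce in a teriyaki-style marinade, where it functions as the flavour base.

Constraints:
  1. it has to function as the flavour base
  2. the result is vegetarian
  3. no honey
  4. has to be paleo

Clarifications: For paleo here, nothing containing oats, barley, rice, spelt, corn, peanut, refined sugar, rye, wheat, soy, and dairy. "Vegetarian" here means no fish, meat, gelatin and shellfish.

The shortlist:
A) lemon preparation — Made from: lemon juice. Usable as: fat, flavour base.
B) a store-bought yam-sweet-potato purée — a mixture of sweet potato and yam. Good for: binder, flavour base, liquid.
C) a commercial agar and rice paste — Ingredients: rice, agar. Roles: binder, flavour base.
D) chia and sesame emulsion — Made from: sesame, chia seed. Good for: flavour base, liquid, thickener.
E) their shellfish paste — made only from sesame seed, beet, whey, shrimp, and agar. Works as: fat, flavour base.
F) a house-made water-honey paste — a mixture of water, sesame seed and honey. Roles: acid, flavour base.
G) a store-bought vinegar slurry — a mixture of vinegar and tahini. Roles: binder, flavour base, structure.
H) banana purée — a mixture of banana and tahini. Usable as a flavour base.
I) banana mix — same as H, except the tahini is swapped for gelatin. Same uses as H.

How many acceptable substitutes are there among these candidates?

5

A: works as a flavour base, vegetarian, paleo — valid
B: every rule checks out — valid
C: has rice, so not paleo — reject
D: works as a flavour base, vegetarian, no honey — valid
E: has whey, so not paleo; has shrimp, so not vegetarian — no
F: has honey, so not honey-free — reject
G: works as a flavour base, no honey, paleo — keep
H: every rule checks out — valid
I: has gelatin, so not vegetarian — no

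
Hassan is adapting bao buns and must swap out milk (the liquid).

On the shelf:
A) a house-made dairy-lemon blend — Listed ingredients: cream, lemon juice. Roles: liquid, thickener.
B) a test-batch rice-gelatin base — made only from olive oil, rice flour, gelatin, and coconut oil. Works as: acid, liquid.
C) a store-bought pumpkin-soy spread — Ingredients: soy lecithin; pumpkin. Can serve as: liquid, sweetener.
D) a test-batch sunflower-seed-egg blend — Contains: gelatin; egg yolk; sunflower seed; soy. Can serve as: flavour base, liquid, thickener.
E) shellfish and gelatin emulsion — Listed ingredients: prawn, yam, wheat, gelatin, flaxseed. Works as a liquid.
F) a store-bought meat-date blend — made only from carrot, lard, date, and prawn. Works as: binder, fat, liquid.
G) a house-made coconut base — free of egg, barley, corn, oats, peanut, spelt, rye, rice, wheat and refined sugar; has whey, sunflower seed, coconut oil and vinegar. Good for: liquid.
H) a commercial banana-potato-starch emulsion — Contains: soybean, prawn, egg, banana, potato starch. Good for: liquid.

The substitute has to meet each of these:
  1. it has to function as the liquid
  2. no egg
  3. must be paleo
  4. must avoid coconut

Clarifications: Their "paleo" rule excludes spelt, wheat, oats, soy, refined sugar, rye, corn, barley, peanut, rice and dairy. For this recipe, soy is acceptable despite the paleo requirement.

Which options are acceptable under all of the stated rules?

A: has cream, so not paleo — out
B: has rice flour, so not paleo; has coconut oil, so not coconut-free — reject
C: soy is permitted under the paleo carve-out; nothing else excluded — valid
D: has egg yolk, so not egg-free — no
E: has wheat, so not paleo — reject
F: works as a liquid, no coconut, paleo — OK
G: has whey, so not paleo; has coconut oil, so not coconut-free — out
H: has egg, so not egg-free — reject

C, F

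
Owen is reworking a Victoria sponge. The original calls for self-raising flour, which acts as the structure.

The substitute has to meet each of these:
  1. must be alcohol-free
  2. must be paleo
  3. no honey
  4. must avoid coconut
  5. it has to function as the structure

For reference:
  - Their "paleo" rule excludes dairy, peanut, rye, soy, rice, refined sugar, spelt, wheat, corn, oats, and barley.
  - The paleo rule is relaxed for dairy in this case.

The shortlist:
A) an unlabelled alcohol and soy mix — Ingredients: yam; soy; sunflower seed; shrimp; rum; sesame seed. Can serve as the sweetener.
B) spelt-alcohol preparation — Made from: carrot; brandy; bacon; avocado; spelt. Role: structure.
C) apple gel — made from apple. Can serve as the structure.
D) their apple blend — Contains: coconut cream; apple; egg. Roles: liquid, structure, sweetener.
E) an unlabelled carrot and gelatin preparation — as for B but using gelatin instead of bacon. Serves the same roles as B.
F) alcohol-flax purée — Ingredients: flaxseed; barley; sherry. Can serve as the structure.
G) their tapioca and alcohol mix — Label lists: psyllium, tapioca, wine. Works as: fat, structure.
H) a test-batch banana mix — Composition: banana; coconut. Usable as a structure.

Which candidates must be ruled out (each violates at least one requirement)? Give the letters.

A: not usable as a structure; has soy, so not paleo (and 1 more) — reject
B: has spelt, so not paleo; has brandy, so not alcohol-free — out
C: works as a structure, no honey, no alcohol — keep
D: has coconut cream, so not coconut-free — out
E: has spelt, so not paleo; has brandy, so not alcohol-free — out
F: has barley, so not paleo; has sherry, so not alcohol-free — out
G: has wine, so not alcohol-free — no
H: has coconut, so not coconut-free — reject

A, B, D, E, F, G, H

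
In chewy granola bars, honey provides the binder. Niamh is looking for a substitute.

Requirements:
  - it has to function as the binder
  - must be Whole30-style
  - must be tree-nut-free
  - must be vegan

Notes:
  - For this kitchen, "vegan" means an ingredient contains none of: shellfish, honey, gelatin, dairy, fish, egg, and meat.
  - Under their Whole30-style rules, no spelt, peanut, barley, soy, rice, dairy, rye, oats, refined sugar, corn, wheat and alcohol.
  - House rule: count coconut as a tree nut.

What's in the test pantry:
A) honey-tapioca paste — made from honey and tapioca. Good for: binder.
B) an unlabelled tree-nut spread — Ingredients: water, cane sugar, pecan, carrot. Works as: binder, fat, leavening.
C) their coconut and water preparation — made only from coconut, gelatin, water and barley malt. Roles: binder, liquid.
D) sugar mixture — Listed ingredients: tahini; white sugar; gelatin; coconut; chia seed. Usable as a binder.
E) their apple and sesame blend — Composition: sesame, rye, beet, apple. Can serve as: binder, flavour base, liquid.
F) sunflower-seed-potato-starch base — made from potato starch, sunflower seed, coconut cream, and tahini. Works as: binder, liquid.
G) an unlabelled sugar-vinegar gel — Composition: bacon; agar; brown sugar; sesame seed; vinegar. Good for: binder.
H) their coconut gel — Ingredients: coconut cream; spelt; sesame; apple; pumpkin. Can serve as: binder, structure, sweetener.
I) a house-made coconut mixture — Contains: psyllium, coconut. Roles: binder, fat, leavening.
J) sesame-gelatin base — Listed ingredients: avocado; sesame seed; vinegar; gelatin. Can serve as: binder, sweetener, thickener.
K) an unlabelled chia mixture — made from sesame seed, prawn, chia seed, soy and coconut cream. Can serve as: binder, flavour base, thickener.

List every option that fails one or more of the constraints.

A: has honey, so not vegan — reject
B: has cane sugar, so not Whole30-style; has pecan, so not tree-nut-free — no
C: has gelatin, so not vegan; has barley malt, so not Whole30-style (and 1 more) — no
D: has gelatin, so not vegan; has white sugar, so not Whole30-style (and 1 more) — out
E: has rye, so not Whole30-style — out
F: has coconut cream, so not tree-nut-free — reject
G: has bacon, so not vegan; has brown sugar, so not Whole30-style — out
H: has spelt, so not Whole30-style; has coconut cream, so not tree-nut-free — reject
I: has coconut, so not tree-nut-free — no
J: has gelatin, so not vegan — no
K: has prawn, so not vegan; has soy, so not Whole30-style (and 1 more) — no

A, B, C, D, E, F, G, H, I, J, K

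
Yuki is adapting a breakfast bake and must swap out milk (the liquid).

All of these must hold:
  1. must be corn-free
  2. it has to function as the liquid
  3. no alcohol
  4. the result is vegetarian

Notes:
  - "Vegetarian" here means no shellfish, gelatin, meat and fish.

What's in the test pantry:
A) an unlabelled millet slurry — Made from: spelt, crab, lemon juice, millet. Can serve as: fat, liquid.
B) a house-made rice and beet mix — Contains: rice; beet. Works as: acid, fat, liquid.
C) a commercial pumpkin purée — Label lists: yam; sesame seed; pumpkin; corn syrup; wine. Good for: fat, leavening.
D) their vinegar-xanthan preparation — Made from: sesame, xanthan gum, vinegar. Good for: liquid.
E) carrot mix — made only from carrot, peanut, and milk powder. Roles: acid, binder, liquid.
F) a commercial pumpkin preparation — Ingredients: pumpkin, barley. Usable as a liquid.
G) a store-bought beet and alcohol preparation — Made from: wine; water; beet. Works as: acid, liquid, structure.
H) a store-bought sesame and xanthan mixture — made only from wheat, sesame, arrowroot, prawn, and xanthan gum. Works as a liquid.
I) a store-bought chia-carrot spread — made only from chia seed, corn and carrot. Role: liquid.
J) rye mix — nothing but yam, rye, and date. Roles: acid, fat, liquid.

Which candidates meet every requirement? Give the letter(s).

B, D, E, F, J

A: has crab, so not vegetarian — reject
B: only rice and beet; none excluded — keep
C: not usable as a liquid; has corn syrup, so not corn-free (and 1 more) — reject
D: no alcohol, no corn — valid
E: every rule checks out — keep
F: no corn, vegetarian — keep
G: has wine, so not alcohol-free — no
H: has prawn, so not vegetarian — reject
I: has corn, so not corn-free — out
J: works as a liquid, vegetarian, no alcohol — keep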